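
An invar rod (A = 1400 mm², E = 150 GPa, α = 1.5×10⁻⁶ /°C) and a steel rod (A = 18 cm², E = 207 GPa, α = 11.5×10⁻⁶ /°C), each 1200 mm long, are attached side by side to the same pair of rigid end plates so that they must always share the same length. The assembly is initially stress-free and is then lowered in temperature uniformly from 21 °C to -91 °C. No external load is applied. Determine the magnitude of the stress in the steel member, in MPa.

Equilibrium of a rigid end plate with no external load gives equal and opposite internal forces ±P in the two members. Since α_{steel} > α_{invar}, cooling drives the steel into tension and the invar into compression.
Setting the final lengths equal and cancelling L: (α₁ − α₂)ΔT = P/(A₁E₁) + P/(A₂E₂).
|α₁ − α₂|·ΔT = 10×10⁻⁶ × 112 = 0.00112.
1/(A₁E₁) + 1/(A₂E₂) = 1/(1400×150×10³) + 1/(1800×207×10³) = 7.446×10⁻⁹ N⁻¹.
So P = 0.00112 / 7.446×10⁻⁹ = 150.4 kN.
σ_{steel} = P/A₂ = 150400/1800 = 83.57 MPa, tensile.

σ ≈ 83.6 MPa (tensile)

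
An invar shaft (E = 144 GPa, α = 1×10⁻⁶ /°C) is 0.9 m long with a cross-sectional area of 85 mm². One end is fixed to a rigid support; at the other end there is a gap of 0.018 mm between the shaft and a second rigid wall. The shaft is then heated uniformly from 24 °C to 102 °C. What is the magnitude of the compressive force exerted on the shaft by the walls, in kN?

If the wall were absent the shaft would grow by αΔT L = 1×10⁻⁶ × 78 × 900 = 0.0702 mm.
This exceeds the 0.018 mm gap, so the wall pushes back. The portion of expansion that must be recovered elastically is δ_free − gap = 0.0702 − 0.018 = 0.0522 mm.
Compatibility: PL/(AE) = 0.0522 mm, so σ = P/A = E × (0.0522/900) = 8.352 MPa.
Force on the wall = σA = 8.352 × 85 mm² = 0.7099 kN.

P ≈ 0.71 kN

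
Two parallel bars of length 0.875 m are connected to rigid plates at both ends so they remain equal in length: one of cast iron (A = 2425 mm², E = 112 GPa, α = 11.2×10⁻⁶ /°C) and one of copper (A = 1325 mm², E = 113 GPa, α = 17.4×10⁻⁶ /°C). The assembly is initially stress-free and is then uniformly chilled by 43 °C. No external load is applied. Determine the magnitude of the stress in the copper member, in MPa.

σ ≈ 19.4 MPa (tensile)

Equilibrium of a rigid end plate with no external load gives equal and opposite internal forces ±P in the two members. Since α_{copper} > α_{cast iron}, cooling drives the copper into tension and the cast iron into compression.
Compatibility of the two members (thermal + elastic change equal): (α₁ − α₂)ΔT = P·[1/(A₁E₁) + 1/(A₂E₂)].
|α₁ − α₂|·ΔT = 6.2×10⁻⁶ × 43 = 0.0002666.
1/(A₁E₁) + 1/(A₂E₂) = 1/(2425×112×10³) + 1/(1325×113×10³) = 1.036×10⁻⁸ N⁻¹.
So P = 0.0002666 / 1.036×10⁻⁸ = 25.73 kN.
σ_{copper} = P/A₂ = 25730/1325 = 19.42 MPa, tensile.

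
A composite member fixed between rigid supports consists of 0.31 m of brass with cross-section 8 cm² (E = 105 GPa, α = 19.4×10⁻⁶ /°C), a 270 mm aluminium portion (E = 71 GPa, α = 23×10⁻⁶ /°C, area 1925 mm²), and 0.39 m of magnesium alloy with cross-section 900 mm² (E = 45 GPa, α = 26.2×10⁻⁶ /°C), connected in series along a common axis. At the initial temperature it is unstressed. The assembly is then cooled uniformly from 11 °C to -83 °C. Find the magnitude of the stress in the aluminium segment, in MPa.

With the walls removed the bar would change length by δ_free = Σ αᵢΔT Lᵢ = 19.4×10⁻⁶×94×310 + 23×10⁻⁶×94×270 + 26.2×10⁻⁶×94×390 = 2.11 mm.
The rigid supports impose zero overall length change; the single axial force P common to all segments must satisfy P Σ Lᵢ/(AᵢEᵢ) = δ_free.
The series flexibility is Σ Lᵢ/(AᵢEᵢ) = 310/(800×105×10³) + 270/(1925×71×10³) + 390/(900×45×10³) = 1.53×10⁻⁵ mm/N.
So P = 2.11 / 1.53×10⁻⁵ = 137.9 kN, tensile.
σ_{aluminium} = P / A = 137900 / 1925 = 71.65 MPa.

σ ≈ 71.6 MPa (tensile)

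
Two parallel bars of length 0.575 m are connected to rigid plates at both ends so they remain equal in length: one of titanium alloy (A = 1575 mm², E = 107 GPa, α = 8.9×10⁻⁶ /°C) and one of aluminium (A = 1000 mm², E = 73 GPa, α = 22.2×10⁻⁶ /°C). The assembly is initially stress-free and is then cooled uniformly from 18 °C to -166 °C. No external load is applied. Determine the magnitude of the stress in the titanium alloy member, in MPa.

The aluminium has the larger α, so on cooling it would change length more than the titanium alloy if both were free. The rigid plates force a common final length, so the aluminium is put into tension and the titanium alloy into compression, with equal and opposite forces P (no external load).
Setting the final lengths equal and cancelling L: (α₁ − α₂)ΔT = P/(A₁E₁) + P/(A₂E₂).
|α₁ − α₂|·ΔT = 13.3×10⁻⁶ × 184 = 0.002447.
1/(A₁E₁) + 1/(A₂E₂) = 1/(1575×107×10³) + 1/(1000×73×10³) = 1.963×10⁻⁸ N⁻¹.
P = 0.002447 / 1.963×10⁻⁸ = 124700 N = 124.7 kN.
σ_{titanium alloy} = P/A₁ = 124700/1575 = 79.14 MPa, compressive.

σ ≈ 79.1 MPa (compressive)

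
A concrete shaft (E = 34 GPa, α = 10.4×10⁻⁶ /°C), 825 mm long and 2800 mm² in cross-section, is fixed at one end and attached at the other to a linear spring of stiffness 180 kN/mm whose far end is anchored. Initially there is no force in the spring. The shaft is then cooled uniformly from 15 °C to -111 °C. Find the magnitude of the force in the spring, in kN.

P ≈ 76 kN

The unrestrained thermal change is αΔT L = 10.4×10⁻⁶ × 126 × 825 = 1.081 mm.
Let P be the tensile force in the spring. The shaft extends elastically by PL/(AE) and the spring stretches by P/k; together these equal δ_free.
P [ L/(AE) + 1/k ] = δ_free → P [ 825/(2800×34×10³) + 1/(180×10³) ] = 1.081.
P = 1.081 / 1.422×10⁻⁵ = 76020 N.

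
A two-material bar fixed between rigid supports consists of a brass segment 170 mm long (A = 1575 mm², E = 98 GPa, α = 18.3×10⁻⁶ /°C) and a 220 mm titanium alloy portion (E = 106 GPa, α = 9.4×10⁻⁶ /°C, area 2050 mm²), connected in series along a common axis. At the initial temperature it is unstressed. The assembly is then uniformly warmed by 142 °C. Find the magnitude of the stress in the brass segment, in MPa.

σ ≈ 221 MPa (compressive)

If the supports were absent, the total length change would be Σ αᵢΔT Lᵢ = 18.3×10⁻⁶×142×170 + 9.4×10⁻⁶×142×220 = 0.7354 mm.
The rigid supports impose zero overall length change; the single axial force P common to all segments must satisfy P Σ Lᵢ/(AᵢEᵢ) = δ_free.
The series flexibility is Σ Lᵢ/(AᵢEᵢ) = 170/(1575×98×10³) + 220/(2050×106×10³) = 2.114×10⁻⁶ mm/N.
So P = 0.7354 / 2.114×10⁻⁶ = 347.9 kN, compressive.
σ_{brass} = P / A = 347900 / 1575 = 220.9 MPa.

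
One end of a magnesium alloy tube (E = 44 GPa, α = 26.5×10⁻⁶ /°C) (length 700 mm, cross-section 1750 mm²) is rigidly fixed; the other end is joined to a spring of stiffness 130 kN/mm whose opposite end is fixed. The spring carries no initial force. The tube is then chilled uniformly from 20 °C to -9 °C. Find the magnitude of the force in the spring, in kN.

P ≈ 32.1 kN

Free thermal contraction: δ_free = αΔT L = 26.5×10⁻⁶ × 29 × 700 = 0.538 mm.
With a force P in the spring, the elastic change of the tube is PL/(AE) and that of the spring is P/k; compatibility requires their sum to equal δ_free.
P [ L/(AE) + 1/k ] = δ_free → P [ 700/(1750×44×10³) + 1/(130×10³) ] = 0.538.
P = 0.538 / 1.678×10⁻⁵ = 32050 N.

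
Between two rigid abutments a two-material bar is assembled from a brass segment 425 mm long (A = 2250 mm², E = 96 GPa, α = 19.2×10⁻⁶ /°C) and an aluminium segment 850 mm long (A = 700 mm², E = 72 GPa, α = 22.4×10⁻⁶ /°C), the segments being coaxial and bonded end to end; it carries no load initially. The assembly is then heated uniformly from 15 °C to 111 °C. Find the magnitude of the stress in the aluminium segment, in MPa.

σ ≈ 198 MPa (compressive)

If the supports were absent, the total length change would be Σ αᵢΔT Lᵢ = 19.2×10⁻⁶×96×425 + 22.4×10⁻⁶×96×850 = 2.611 mm.
The walls prevent any net length change, so an axial force P (same in every segment) develops. Compatibility: P · Σ Lᵢ/(AᵢEᵢ) = δ_free.
Σ Lᵢ/(AᵢEᵢ) = 425/(2250×96×10³) + 850/(700×72×10³) = 1.883×10⁻⁵ mm/N.
So P = 2.611 / 1.883×10⁻⁵ = 138.7 kN, compressive.
σ_{aluminium} = P / A = 138700 / 700 = 198.1 MPa.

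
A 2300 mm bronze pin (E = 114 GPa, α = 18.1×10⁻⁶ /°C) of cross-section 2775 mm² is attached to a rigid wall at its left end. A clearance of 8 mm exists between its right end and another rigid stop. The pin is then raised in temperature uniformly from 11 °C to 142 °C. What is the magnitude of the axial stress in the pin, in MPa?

σ ≈ 0 MPa

Free thermal elongation = αΔT L = 18.1×10⁻⁶ × 131 × 2300 = 5.454 mm.
Since δ_free = 5.45 mm is less than the 8 mm gap, the pin never touches the wall. No axial force develops.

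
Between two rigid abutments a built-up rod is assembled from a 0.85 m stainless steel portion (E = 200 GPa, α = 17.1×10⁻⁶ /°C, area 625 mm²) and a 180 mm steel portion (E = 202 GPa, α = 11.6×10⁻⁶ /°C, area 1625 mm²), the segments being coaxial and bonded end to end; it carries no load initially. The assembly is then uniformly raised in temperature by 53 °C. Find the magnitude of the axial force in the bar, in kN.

P ≈ 120 kN (compressive)

If the supports were absent, the total length change would be Σ αᵢΔT Lᵢ = 17.1×10⁻⁶×53×850 + 11.6×10⁻⁶×53×180 = 0.881 mm.
Since the ends are fixed, an axial force P builds up, equal in every segment, with P · Σ Lᵢ/(AᵢEᵢ) = δ_free.
Σ Lᵢ/(AᵢEᵢ) = 850/(625×200×10³) + 180/(1625×202×10³) = 7.348×10⁻⁶ mm/N.
P = 0.881 / 7.348×10⁻⁶ = 119900 N = 119.9 kN, compressive.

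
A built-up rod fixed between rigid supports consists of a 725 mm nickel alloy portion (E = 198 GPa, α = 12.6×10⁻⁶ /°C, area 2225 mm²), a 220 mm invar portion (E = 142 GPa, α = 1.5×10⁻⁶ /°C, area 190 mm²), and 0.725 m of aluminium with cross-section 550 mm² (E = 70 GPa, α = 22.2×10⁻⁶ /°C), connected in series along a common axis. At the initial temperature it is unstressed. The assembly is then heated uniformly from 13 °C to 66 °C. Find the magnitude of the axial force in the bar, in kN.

P ≈ 47.3 kN (compressive)

Free thermal expansion of the whole bar: Σ αᵢΔT Lᵢ = 12.6×10⁻⁶×53×725 + 1.5×10⁻⁶×53×220 + 22.2×10⁻⁶×53×725 = 1.355 mm.
The walls prevent any net length change, so an axial force P (same in every segment) develops. Compatibility: P · Σ Lᵢ/(AᵢEᵢ) = δ_free.
The series flexibility is Σ Lᵢ/(AᵢEᵢ) = 725/(2225×198×10³) + 220/(190×142×10³) + 725/(550×70×10³) = 2.863×10⁻⁵ mm/N.
P = 1.355 / 2.863×10⁻⁵ = 47320 N = 47.32 kN, compressive.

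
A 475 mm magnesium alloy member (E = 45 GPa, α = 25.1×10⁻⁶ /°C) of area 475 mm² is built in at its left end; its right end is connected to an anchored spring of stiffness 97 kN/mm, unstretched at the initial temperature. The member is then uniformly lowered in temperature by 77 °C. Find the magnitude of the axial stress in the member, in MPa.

σ ≈ 59.4 MPa (tensile)

The unrestrained thermal change is αΔT L = 25.1×10⁻⁶ × 77 × 475 = 0.918 mm.
Let P be the tensile force in the spring. The member extends elastically by PL/(AE) and the spring stretches by P/k; together these equal δ_free.
So P = δ_free / [L/(AE) + 1/k] = 0.918 / [ 475/(475×45×10³) + 1/(97×10³) ].
P = 0.918 / 3.253×10⁻⁵ = 28220 N.
σ = P/A = 28220/475 = 59.41 MPa.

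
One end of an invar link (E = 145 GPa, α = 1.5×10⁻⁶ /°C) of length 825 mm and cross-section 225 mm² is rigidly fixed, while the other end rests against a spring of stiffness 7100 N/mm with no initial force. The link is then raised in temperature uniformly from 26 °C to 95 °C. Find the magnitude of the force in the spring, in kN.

P ≈ 0.514 kN

The unrestrained thermal change is αΔT L = 1.5×10⁻⁶ × 69 × 825 = 0.08539 mm.
With a force P in the spring, the elastic change of the link is PL/(AE) and that of the spring is P/k; compatibility requires their sum to equal δ_free.
P [ L/(AE) + 1/k ] = δ_free → P [ 825/(225×145×10³) + 1/(7100) ] = 0.08539.
P = 0.08539 / 0.0001661 = 514 N.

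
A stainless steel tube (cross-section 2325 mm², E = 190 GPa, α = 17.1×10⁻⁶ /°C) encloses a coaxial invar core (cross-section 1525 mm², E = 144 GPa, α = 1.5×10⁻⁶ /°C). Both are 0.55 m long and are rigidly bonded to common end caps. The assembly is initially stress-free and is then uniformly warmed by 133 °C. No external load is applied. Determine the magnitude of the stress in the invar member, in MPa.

σ ≈ 200 MPa (tensile)

Equilibrium of a rigid end plate with no external load gives equal and opposite internal forces ±P in the two members. Since α_{stainless steel} > α_{invar}, heating drives the stainless steel into compression and the invar into tension.
Setting the final lengths equal and cancelling L: (α₁ − α₂)ΔT = P/(A₁E₁) + P/(A₂E₂).
|α₁ − α₂|·ΔT = 15.6×10⁻⁶ × 133 = 0.002075.
1/(A₁E₁) + 1/(A₂E₂) = 1/(2325×190×10³) + 1/(1525×144×10³) = 6.817×10⁻⁹ N⁻¹.
P = 0.002075 / 6.817×10⁻⁹ = 304300 N = 304.3 kN.
σ_{invar} = P/A₂ = 304300/1525 = 199.6 MPa, tensile.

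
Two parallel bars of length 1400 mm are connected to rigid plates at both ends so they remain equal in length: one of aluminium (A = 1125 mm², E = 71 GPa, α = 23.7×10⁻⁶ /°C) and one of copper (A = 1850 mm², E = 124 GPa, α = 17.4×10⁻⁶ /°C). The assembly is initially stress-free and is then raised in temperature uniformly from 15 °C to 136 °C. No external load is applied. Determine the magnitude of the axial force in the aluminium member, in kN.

P ≈ 45.2 kN (compressive in the aluminium)

Both members must finish at the same length. With the larger α, the aluminium tends to over-expand; the plates restrain it, putting the aluminium in compression and the copper in tension. With no external load the two internal forces are equal and opposite, magnitude P.
Compatibility of the two members (thermal + elastic change equal): (α₁ − α₂)ΔT = P·[1/(A₁E₁) + 1/(A₂E₂)].
|α₁ − α₂|·ΔT = 6.3×10⁻⁶ × 121 = 0.0007623.
1/(A₁E₁) + 1/(A₂E₂) = 1/(1125×71×10³) + 1/(1850×124×10³) = 1.688×10⁻⁸ N⁻¹.
So P = 0.0007623 / 1.688×10⁻⁸ = 45.16 kN.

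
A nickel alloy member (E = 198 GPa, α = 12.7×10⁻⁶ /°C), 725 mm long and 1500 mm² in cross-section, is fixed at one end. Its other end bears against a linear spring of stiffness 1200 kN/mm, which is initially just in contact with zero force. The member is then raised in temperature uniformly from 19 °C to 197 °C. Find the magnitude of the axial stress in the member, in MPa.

The unrestrained thermal change is αΔT L = 12.7×10⁻⁶ × 178 × 725 = 1.639 mm.
Let P be the compressive force at the spring. The member shortens elastically by PL/(AE) and the spring compresses by P/k; together these equal δ_free.
P [ L/(AE) + 1/k ] = δ_free → P [ 725/(1500×198×10³) + 1/(1200×10³) ] = 1.639.
P = 1.639 / 3.274×10⁻⁶ = 500500 N.
σ = P/A = 500500/1500 = 333.7 MPa.

σ ≈ 334 MPa (compressive)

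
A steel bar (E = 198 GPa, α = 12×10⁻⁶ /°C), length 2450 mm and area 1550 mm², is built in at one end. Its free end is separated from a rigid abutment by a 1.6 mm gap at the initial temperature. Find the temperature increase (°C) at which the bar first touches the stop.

ΔT ≈ 54.4 °C

Contact occurs when the free expansion equals the gap: αΔT L = 1.6 mm.
ΔT = 1.6 / (12×10⁻⁶ × 2450) = 54.42 °C.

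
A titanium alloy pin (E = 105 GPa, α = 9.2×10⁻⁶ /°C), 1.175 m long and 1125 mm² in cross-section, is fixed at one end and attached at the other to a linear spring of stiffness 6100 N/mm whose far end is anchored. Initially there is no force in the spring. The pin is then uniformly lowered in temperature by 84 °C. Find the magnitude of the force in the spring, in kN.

P ≈ 5.22 kN

The unrestrained thermal change is αΔT L = 9.2×10⁻⁶ × 84 × 1175 = 0.908 mm.
Let P be the tensile force in the spring. The pin extends elastically by PL/(AE) and the spring stretches by P/k; together these equal δ_free.
So P = δ_free / [L/(AE) + 1/k] = 0.908 / [ 1175/(1125×105×10³) + 1/(6100) ].
P = 0.908 / 0.0001739 = 5222 N.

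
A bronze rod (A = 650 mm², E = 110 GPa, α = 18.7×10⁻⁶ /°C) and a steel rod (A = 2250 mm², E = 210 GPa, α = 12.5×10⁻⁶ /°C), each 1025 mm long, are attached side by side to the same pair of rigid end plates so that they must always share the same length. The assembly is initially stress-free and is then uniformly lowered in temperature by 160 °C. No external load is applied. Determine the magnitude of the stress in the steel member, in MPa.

The bronze has the larger α, so on cooling it would change length more than the steel if both were free. The rigid plates force a common final length, so the bronze is put into tension and the steel into compression, with equal and opposite forces P (no external load).
Compatibility of the two members (thermal + elastic change equal): (α₁ − α₂)ΔT = P·[1/(A₁E₁) + 1/(A₂E₂)].
|α₁ − α₂|·ΔT = 6.2×10⁻⁶ × 160 = 0.000992.
1/(A₁E₁) + 1/(A₂E₂) = 1/(650×110×10³) + 1/(2250×210×10³) = 1.61×10⁻⁸ N⁻¹.
So P = 0.000992 / 1.61×10⁻⁸ = 61.61 kN.
σ_{steel} = P/A₂ = 61610/2250 = 27.38 MPa, compressive.

σ ≈ 27.4 MPa (compressive)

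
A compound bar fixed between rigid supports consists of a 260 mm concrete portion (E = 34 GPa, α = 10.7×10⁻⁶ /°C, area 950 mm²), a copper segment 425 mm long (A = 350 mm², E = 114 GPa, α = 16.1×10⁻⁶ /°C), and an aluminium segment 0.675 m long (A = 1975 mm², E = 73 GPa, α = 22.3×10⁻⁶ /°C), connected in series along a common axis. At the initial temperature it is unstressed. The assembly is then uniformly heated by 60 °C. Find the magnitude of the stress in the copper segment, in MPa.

σ ≈ 181 MPa (compressive)

Free thermal expansion of the whole bar: Σ αᵢΔT Lᵢ = 10.7×10⁻⁶×60×260 + 16.1×10⁻⁶×60×425 + 22.3×10⁻⁶×60×675 = 1.481 mm.
Since the ends are fixed, an axial force P builds up, equal in every segment, with P · Σ Lᵢ/(AᵢEᵢ) = δ_free.
Σ Lᵢ/(AᵢEᵢ) = 260/(950×34×10³) + 425/(350×114×10³) + 675/(1975×73×10³) = 2.338×10⁻⁵ mm/N.
So P = 1.481 / 2.338×10⁻⁵ = 63.32 kN, compressive.
σ_{copper} = P / A = 63320 / 350 = 180.9 MPa.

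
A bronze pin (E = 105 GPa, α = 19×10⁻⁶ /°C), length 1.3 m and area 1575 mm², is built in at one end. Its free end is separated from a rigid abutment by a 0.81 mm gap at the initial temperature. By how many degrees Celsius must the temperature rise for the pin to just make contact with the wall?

Contact occurs when the free expansion equals the gap: αΔT L = 0.81 mm.
ΔT = 0.81 / (19×10⁻⁶ × 1300) = 32.79 °C.

ΔT ≈ 32.8 °C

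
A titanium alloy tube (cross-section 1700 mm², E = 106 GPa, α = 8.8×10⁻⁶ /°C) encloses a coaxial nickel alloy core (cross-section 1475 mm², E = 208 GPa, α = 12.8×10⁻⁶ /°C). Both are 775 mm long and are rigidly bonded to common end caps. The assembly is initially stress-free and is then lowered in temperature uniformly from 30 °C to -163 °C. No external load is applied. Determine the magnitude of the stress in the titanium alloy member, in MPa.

The nickel alloy has the larger α, so on cooling it would change length more than the titanium alloy if both were free. The rigid plates force a common final length, so the nickel alloy is put into tension and the titanium alloy into compression, with equal and opposite forces P (no external load).
Compatibility of the two members (thermal + elastic change equal): (α₁ − α₂)ΔT = P·[1/(A₁E₁) + 1/(A₂E₂)].
|α₁ − α₂|·ΔT = 4×10⁻⁶ × 193 = 0.000772.
1/(A₁E₁) + 1/(A₂E₂) = 1/(1700×106×10³) + 1/(1475×208×10³) = 8.809×10⁻⁹ N⁻¹.
So P = 0.000772 / 8.809×10⁻⁹ = 87.64 kN.
σ_{titanium alloy} = P/A₁ = 87640/1700 = 51.55 MPa, compressive.

σ ≈ 51.6 MPa (compressive)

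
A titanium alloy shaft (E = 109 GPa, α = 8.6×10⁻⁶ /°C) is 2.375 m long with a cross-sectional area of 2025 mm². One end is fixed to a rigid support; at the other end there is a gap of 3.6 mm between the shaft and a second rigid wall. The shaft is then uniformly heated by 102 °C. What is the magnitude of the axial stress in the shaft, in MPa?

σ ≈ 0 MPa

Free thermal elongation = αΔT L = 8.6×10⁻⁶ × 102 × 2375 = 2.083 mm.
This is smaller than the 3.6 mm clearance, so the shaft expands freely without reaching the stop — the stress is zero.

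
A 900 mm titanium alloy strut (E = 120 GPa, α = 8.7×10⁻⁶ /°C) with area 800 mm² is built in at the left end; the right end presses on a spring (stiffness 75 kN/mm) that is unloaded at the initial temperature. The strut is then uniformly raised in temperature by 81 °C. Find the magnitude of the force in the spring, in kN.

P ≈ 27.9 kN

If the spring were absent the strut would lengthen by αΔT L = 8.7×10⁻⁶ × 81 × 900 = 0.6342 mm.
Let P be the compressive force at the spring. The strut shortens elastically by PL/(AE) and the spring compresses by P/k; together these equal δ_free.
So P = δ_free / [L/(AE) + 1/k] = 0.6342 / [ 900/(800×120×10³) + 1/(75×10³) ].
P = 0.6342 / 2.271×10⁻⁵ = 27930 N.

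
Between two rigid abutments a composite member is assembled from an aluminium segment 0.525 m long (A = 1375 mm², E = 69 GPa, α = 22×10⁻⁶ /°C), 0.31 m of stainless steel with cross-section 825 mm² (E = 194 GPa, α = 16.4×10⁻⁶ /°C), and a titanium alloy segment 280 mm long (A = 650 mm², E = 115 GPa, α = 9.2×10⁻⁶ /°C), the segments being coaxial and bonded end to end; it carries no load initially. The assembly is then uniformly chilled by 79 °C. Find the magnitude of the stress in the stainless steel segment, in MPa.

With the walls removed the bar would change length by δ_free = Σ αᵢΔT Lᵢ = 22×10⁻⁶×79×525 + 16.4×10⁻⁶×79×310 + 9.2×10⁻⁶×79×280 = 1.518 mm.
The rigid supports impose zero overall length change; the single axial force P common to all segments must satisfy P Σ Lᵢ/(AᵢEᵢ) = δ_free.
Σ Lᵢ/(AᵢEᵢ) = 525/(1375×69×10³) + 310/(825×194×10³) + 280/(650×115×10³) = 1.122×10⁻⁵ mm/N.
So P = 1.518 / 1.122×10⁻⁵ = 135.3 kN, tensile.
σ_{stainless steel} = P / A = 135300 / 825 = 164 MPa.

σ ≈ 164 MPa (tensile)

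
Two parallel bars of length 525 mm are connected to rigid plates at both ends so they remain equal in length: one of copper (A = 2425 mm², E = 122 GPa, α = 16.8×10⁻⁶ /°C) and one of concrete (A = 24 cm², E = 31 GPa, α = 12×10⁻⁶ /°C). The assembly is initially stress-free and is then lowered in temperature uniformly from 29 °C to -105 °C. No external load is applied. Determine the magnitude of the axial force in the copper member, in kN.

Equilibrium of a rigid end plate with no external load gives equal and opposite internal forces ±P in the two members. Since α_{copper} > α_{concrete}, cooling drives the copper into tension and the concrete into compression.
Setting the final lengths equal and cancelling L: (α₁ − α₂)ΔT = P/(A₁E₁) + P/(A₂E₂).
|α₁ − α₂|·ΔT = 4.8×10⁻⁶ × 134 = 0.0006432.
1/(A₁E₁) + 1/(A₂E₂) = 1/(2425×122×10³) + 1/(2400×31×10³) = 1.682×10⁻⁸ N⁻¹.
So P = 0.0006432 / 1.682×10⁻⁸ = 38.24 kN.

P ≈ 38.2 kN (tensile in the copper)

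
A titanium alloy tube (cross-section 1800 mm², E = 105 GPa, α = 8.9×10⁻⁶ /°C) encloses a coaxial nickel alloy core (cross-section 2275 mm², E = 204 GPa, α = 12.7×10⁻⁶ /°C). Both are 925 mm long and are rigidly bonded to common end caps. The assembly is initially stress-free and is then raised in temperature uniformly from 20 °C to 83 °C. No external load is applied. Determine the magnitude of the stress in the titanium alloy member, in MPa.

Equilibrium of a rigid end plate with no external load gives equal and opposite internal forces ±P in the two members. Since α_{nickel alloy} > α_{titanium alloy}, heating drives the nickel alloy into compression and the titanium alloy into tension.
Setting the final lengths equal and cancelling L: (α₁ − α₂)ΔT = P/(A₁E₁) + P/(A₂E₂).
|α₁ − α₂|·ΔT = 3.8×10⁻⁶ × 63 = 0.0002394.
1/(A₁E₁) + 1/(A₂E₂) = 1/(1800×105×10³) + 1/(2275×204×10³) = 7.446×10⁻⁹ N⁻¹.
So P = 0.0002394 / 7.446×10⁻⁹ = 32.15 kN.
σ_{titanium alloy} = P/A₁ = 32150/1800 = 17.86 MPa, tensile.

σ ≈ 17.9 MPa (tensile)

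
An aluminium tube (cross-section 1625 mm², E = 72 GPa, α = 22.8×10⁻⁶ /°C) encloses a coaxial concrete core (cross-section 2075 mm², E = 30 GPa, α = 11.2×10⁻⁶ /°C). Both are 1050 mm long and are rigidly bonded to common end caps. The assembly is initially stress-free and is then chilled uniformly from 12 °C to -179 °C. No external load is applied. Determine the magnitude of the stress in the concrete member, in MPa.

σ ≈ 43.4 MPa (compressive)

Both members must finish at the same length. With the larger α, the aluminium tends to over-contract; the plates restrain it, putting the aluminium in tension and the concrete in compression. With no external load the two internal forces are equal and opposite, magnitude P.
Equating the net (thermal + elastic) strains gives |α₁ − α₂|·ΔT = P·[1/(A₁E₁) + 1/(A₂E₂)].
|α₁ − α₂|·ΔT = 11.6×10⁻⁶ × 191 = 0.002216.
1/(A₁E₁) + 1/(A₂E₂) = 1/(1625×72×10³) + 1/(2075×30×10³) = 2.461×10⁻⁸ N⁻¹.
So P = 0.002216 / 2.461×10⁻⁸ = 90.02 kN.
σ_{concrete} = P/A₂ = 90020/2075 = 43.38 MPa, compressive.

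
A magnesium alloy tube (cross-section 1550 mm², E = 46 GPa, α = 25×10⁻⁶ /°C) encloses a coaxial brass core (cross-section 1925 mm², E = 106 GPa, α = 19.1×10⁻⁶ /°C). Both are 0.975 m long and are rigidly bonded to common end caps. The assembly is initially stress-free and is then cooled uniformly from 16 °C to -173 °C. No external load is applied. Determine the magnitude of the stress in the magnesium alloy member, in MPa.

σ ≈ 38 MPa (tensile)

Equilibrium of a rigid end plate with no external load gives equal and opposite internal forces ±P in the two members. Since α_{magnesium alloy} > α_{brass}, cooling drives the magnesium alloy into tension and the brass into compression.
Equating the net (thermal + elastic) strains gives |α₁ − α₂|·ΔT = P·[1/(A₁E₁) + 1/(A₂E₂)].
|α₁ − α₂|·ΔT = 5.9×10⁻⁶ × 189 = 0.001115.
1/(A₁E₁) + 1/(A₂E₂) = 1/(1550×46×10³) + 1/(1925×106×10³) = 1.893×10⁻⁸ N⁻¹.
P = 0.001115 / 1.893×10⁻⁸ = 58920 N = 58.92 kN.
σ_{magnesium alloy} = P/A₁ = 58920/1550 = 38.01 MPa, tensile.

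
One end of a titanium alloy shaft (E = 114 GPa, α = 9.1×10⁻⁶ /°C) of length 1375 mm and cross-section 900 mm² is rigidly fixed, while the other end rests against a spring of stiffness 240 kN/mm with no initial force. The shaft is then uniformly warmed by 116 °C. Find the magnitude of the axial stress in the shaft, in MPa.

σ ≈ 91.8 MPa (compressive)

Free thermal expansion: δ_free = αΔT L = 9.1×10⁻⁶ × 116 × 1375 = 1.451 mm.
With a force P in the spring, the elastic change of the shaft is PL/(AE) and that of the spring is P/k; compatibility requires their sum to equal δ_free.
P [ L/(AE) + 1/k ] = δ_free → P [ 1375/(900×114×10³) + 1/(240×10³) ] = 1.451.
P = 1.451 / 1.757×10⁻⁵ = 82620 N.
σ = P/A = 82620/900 = 91.8 MPa.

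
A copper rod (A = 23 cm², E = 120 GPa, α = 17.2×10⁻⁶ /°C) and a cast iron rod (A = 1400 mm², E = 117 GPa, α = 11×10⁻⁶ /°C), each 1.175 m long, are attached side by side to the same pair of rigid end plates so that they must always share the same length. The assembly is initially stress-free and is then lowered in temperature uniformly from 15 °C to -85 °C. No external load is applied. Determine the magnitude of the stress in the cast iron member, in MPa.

σ ≈ 45.5 MPa (compressive)

The copper has the larger α, so on cooling it would change length more than the cast iron if both were free. The rigid plates force a common final length, so the copper is put into tension and the cast iron into compression, with equal and opposite forces P (no external load).
Setting the final lengths equal and cancelling L: (α₁ − α₂)ΔT = P/(A₁E₁) + P/(A₂E₂).
|α₁ − α₂|·ΔT = 6.2×10⁻⁶ × 100 = 0.00062.
1/(A₁E₁) + 1/(A₂E₂) = 1/(2300×120×10³) + 1/(1400×117×10³) = 9.728×10⁻⁹ N⁻¹.
P = 0.00062 / 9.728×10⁻⁹ = 63730 N = 63.73 kN.
σ_{cast iron} = P/A₂ = 63730/1400 = 45.52 MPa, compressive.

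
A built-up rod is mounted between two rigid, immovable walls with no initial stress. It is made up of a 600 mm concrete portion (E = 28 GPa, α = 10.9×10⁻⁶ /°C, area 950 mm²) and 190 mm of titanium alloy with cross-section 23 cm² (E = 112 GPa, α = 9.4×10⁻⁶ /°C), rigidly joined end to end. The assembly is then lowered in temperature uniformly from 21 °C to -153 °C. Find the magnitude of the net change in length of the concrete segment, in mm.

|ΔL| ≈ 0.265 mm

With the walls removed the bar would change length by δ_free = Σ αᵢΔT Lᵢ = 10.9×10⁻⁶×174×600 + 9.4×10⁻⁶×174×190 = 1.449 mm.
The walls prevent any net length change, so an axial force P (same in every segment) develops. Compatibility: P · Σ Lᵢ/(AᵢEᵢ) = δ_free.
Σ Lᵢ/(AᵢEᵢ) = 600/(950×28×10³) + 190/(2300×112×10³) = 2.329×10⁻⁵ mm/N.
So P = 1.449 / 2.329×10⁻⁵ = 62.19 kN, tensile.
For the concrete segment, free thermal change = 10.9×10⁻⁶×174×600 = 1.138 mm and elastic change from P = 62190×600/(950×28×10³) = 1.403 mm; these oppose, so the net change is 0.265 mm (segment lengthens).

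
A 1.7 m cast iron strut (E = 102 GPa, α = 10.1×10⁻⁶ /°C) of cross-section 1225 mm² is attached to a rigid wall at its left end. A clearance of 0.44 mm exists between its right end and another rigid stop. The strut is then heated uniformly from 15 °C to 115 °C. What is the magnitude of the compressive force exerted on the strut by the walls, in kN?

P ≈ 93.9 kN

Free thermal elongation = αΔT L = 10.1×10⁻⁶ × 100 × 1700 = 1.717 mm.
This exceeds the 0.44 mm gap, so the wall pushes back. The portion of expansion that must be recovered elastically is δ_free − gap = 1.717 − 0.44 = 1.277 mm.
So σ = E(δ_free − g)/L = 102×10³ × 1.277/1700 = 76.62 MPa.
P = σA = 76.62 × 1225 = 93.86 kN.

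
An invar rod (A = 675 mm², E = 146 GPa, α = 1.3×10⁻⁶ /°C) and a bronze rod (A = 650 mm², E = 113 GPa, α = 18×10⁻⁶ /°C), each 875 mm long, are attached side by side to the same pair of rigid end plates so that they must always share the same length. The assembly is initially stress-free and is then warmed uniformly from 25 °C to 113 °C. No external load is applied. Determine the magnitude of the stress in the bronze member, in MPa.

The bronze has the larger α, so on heating it would change length more than the invar if both were free. The rigid plates force a common final length, so the bronze is put into compression and the invar into tension, with equal and opposite forces P (no external load).
Equating the net (thermal + elastic) strains gives |α₁ − α₂|·ΔT = P·[1/(A₁E₁) + 1/(A₂E₂)].
|α₁ − α₂|·ΔT = 16.7×10⁻⁶ × 88 = 0.00147.
1/(A₁E₁) + 1/(A₂E₂) = 1/(675×146×10³) + 1/(650×113×10³) = 2.376×10⁻⁸ N⁻¹.
So P = 0.00147 / 2.376×10⁻⁸ = 61.85 kN.
σ_{bronze} = P/A₂ = 61850/650 = 95.15 MPa, compressive.

σ ≈ 95.1 MPa (compressive)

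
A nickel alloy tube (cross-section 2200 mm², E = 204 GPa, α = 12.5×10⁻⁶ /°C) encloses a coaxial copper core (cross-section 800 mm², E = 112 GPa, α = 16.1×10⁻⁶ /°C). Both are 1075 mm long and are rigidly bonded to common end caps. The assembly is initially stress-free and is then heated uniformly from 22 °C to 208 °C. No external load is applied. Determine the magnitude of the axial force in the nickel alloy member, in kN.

The copper has the larger α, so on heating it would change length more than the nickel alloy if both were free. The rigid plates force a common final length, so the copper is put into compression and the nickel alloy into tension, with equal and opposite forces P (no external load).
Equating the net (thermal + elastic) strains gives |α₁ − α₂|·ΔT = P·[1/(A₁E₁) + 1/(A₂E₂)].
|α₁ − α₂|·ΔT = 3.6×10⁻⁶ × 186 = 0.0006696.
1/(A₁E₁) + 1/(A₂E₂) = 1/(2200×204×10³) + 1/(800×112×10³) = 1.339×10⁻⁸ N⁻¹.
P = 0.0006696 / 1.339×10⁻⁸ = 50010 N = 50.01 kN.

P ≈ 50 kN (tensile in the nickel alloy)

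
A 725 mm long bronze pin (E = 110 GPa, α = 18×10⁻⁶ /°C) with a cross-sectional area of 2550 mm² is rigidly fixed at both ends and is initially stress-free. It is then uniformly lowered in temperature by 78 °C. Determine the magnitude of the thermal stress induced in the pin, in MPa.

σ ≈ 154 MPa (tensile)

Because both ends are immovable the net strain is zero, and the suppressed thermal strain is αΔT = 18×10⁻⁶ × 78 = 1404×10⁻⁶.
Hence σ = E·αΔT = 110×10³ × 1404×10⁻⁶ = 154.4 MPa, tensile.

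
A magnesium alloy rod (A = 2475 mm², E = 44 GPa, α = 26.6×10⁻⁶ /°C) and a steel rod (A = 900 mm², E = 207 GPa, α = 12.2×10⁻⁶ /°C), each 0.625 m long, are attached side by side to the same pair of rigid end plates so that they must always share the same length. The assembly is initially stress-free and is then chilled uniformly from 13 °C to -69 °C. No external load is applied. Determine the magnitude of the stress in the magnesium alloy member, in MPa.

Both members must finish at the same length. With the larger α, the magnesium alloy tends to over-contract; the plates restrain it, putting the magnesium alloy in tension and the steel in compression. With no external load the two internal forces are equal and opposite, magnitude P.
Equating the net (thermal + elastic) strains gives |α₁ − α₂|·ΔT = P·[1/(A₁E₁) + 1/(A₂E₂)].
|α₁ − α₂|·ΔT = 14.4×10⁻⁶ × 82 = 0.001181.
1/(A₁E₁) + 1/(A₂E₂) = 1/(2475×44×10³) + 1/(900×207×10³) = 1.455×10⁻⁸ N⁻¹.
P = 0.001181 / 1.455×10⁻⁸ = 81150 N = 81.15 kN.
σ_{magnesium alloy} = P/A₁ = 81150/2475 = 32.79 MPa, tensile.

σ ≈ 32.8 MPa (tensile)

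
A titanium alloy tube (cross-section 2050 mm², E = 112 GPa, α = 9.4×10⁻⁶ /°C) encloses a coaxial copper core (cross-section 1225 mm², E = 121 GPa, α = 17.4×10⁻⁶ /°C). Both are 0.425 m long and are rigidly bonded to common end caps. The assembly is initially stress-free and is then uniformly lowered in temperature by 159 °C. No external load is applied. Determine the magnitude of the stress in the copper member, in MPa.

σ ≈ 93.5 MPa (tensile)

Equilibrium of a rigid end plate with no external load gives equal and opposite internal forces ±P in the two members. Since α_{copper} > α_{titanium alloy}, cooling drives the copper into tension and the titanium alloy into compression.
Equating the net (thermal + elastic) strains gives |α₁ − α₂|·ΔT = P·[1/(A₁E₁) + 1/(A₂E₂)].
|α₁ − α₂|·ΔT = 8×10⁻⁶ × 159 = 0.001272.
1/(A₁E₁) + 1/(A₂E₂) = 1/(2050×112×10³) + 1/(1225×121×10³) = 1.11×10⁻⁸ N⁻¹.
P = 0.001272 / 1.11×10⁻⁸ = 114600 N = 114.6 kN.
σ_{copper} = P/A₂ = 114600/1225 = 93.53 MPa, tensile.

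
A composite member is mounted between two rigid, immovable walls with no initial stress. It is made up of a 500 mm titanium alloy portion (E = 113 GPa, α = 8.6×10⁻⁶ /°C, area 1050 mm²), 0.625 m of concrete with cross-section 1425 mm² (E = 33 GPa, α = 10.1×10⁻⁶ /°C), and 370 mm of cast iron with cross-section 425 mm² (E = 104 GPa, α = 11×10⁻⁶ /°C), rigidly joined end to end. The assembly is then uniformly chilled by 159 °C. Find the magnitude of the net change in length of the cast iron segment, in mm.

If the supports were absent, the total length change would be Σ αᵢΔT Lᵢ = 8.6×10⁻⁶×159×500 + 10.1×10⁻⁶×159×625 + 11×10⁻⁶×159×370 = 2.335 mm.
Since the ends are fixed, an axial force P builds up, equal in every segment, with P · Σ Lᵢ/(AᵢEᵢ) = δ_free.
Σ Lᵢ/(AᵢEᵢ) = 500/(1050×113×10³) + 625/(1425×33×10³) + 370/(425×104×10³) = 2.588×10⁻⁵ mm/N.
Hence P = δ_free / Σ(L/AE) = 2.335/2.588×10⁻⁵ = 90.22 kN (tensile).
For the cast iron segment, free thermal change = 11×10⁻⁶×159×370 = 0.6471 mm and elastic change from P = 90220×370/(425×104×10³) = 0.7552 mm; these oppose, so the net change is 0.108 mm (segment lengthens).

|ΔL| ≈ 0.108 mm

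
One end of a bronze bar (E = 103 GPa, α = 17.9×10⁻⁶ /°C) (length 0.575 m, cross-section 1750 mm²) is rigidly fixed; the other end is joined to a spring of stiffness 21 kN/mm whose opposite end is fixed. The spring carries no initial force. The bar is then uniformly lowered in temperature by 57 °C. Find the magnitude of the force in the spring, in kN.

P ≈ 11.5 kN

Free thermal contraction: δ_free = αΔT L = 17.9×10⁻⁶ × 57 × 575 = 0.5867 mm.
Let P be the tensile force in the spring. The bar extends elastically by PL/(AE) and the spring stretches by P/k; together these equal δ_free.
P [ L/(AE) + 1/k ] = δ_free → P [ 575/(1750×103×10³) + 1/(21×10³) ] = 0.5867.
P = 0.5867 / 5.081×10⁻⁵ = 11550 N.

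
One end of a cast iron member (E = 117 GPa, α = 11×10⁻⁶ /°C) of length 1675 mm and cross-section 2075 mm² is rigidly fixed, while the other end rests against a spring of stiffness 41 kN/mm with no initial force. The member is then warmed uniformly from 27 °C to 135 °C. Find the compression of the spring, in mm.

δ ≈ 1.55 mm

The unrestrained thermal change is αΔT L = 11×10⁻⁶ × 108 × 1675 = 1.99 mm.
Let P be the compressive force at the spring. The member shortens elastically by PL/(AE) and the spring compresses by P/k; together these equal δ_free.
So P = δ_free / [L/(AE) + 1/k] = 1.99 / [ 1675/(2075×117×10³) + 1/(41×10³) ].
P = 1.99 / 3.129×10⁻⁵ = 63600 N.
Spring compression = P/k = 63600/(41×10³) = 1.551 mm.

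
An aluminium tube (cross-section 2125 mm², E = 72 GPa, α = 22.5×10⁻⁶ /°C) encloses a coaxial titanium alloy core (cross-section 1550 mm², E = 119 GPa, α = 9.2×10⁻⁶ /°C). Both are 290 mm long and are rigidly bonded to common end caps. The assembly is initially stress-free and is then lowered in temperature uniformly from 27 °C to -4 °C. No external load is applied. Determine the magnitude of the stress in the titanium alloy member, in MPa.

Equilibrium of a rigid end plate with no external load gives equal and opposite internal forces ±P in the two members. Since α_{aluminium} > α_{titanium alloy}, cooling drives the aluminium into tension and the titanium alloy into compression.
Equating the net (thermal + elastic) strains gives |α₁ − α₂|·ΔT = P·[1/(A₁E₁) + 1/(A₂E₂)].
|α₁ − α₂|·ΔT = 13.3×10⁻⁶ × 31 = 0.0004123.
1/(A₁E₁) + 1/(A₂E₂) = 1/(2125×72×10³) + 1/(1550×119×10³) = 1.196×10⁻⁸ N⁻¹.
P = 0.0004123 / 1.196×10⁻⁸ = 34480 N = 34.48 kN.
σ_{titanium alloy} = P/A₂ = 34480/1550 = 22.25 MPa, compressive.

σ ≈ 22.2 MPa (compressive)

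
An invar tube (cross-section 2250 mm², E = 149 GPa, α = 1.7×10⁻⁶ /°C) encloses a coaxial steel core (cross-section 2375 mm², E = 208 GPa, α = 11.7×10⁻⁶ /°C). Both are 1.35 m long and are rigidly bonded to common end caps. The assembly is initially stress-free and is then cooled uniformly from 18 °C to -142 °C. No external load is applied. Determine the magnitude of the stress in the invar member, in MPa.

σ ≈ 142 MPa (compressive)

The steel has the larger α, so on cooling it would change length more than the invar if both were free. The rigid plates force a common final length, so the steel is put into tension and the invar into compression, with equal and opposite forces P (no external load).
Equating the net (thermal + elastic) strains gives |α₁ − α₂|·ΔT = P·[1/(A₁E₁) + 1/(A₂E₂)].
|α₁ − α₂|·ΔT = 10×10⁻⁶ × 160 = 0.0016.
1/(A₁E₁) + 1/(A₂E₂) = 1/(2250×149×10³) + 1/(2375×208×10³) = 5.007×10⁻⁹ N⁻¹.
P = 0.0016 / 5.007×10⁻⁹ = 319500 N = 319.5 kN.
σ_{invar} = P/A₁ = 319500/2250 = 142 MPa, compressive.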